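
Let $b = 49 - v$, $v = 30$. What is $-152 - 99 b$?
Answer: $-2033$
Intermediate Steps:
$b = 19$ ($b = 49 - 30 = 19$)
$-152 - 99 b = -152 - 1881 = -2033$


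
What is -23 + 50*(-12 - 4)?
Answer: -823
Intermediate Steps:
-23 + 50*(-12 - 4) = -23 + 50*(-16) = -23 - 800 = -823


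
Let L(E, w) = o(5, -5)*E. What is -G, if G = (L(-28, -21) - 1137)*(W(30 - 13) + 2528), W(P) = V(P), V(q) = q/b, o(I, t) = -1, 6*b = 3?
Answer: 2841258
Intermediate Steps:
b = ½ (b = (⅙)*3 = ½ ≈ 0.50000)
L(E, w) = -E
V(q) = 2*q (V(q) = q/(½) = q*2 = 2*q)
W(P) = 2*P
G = -2841258 (G = (-1*(-28) - 1137)*(2*(30 - 13) + 2528) = (28 - 1137)*(2*17 + 2528) = -1109*(34 + 2528) = -1109*2562 = -2841258)
-G = -1*(-2841258) = 2841258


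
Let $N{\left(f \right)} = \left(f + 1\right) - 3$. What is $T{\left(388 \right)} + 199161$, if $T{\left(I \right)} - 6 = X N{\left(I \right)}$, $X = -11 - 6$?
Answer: $192605$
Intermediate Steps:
$N{\left(f \right)} = -2 + f$ ($N{\left(f \right)} = \left(1 + f\right) - 3 = -2 + f$)
$X = -17$
$T{\left(I \right)} = 40 - 17 I$ ($T{\left(I \right)} = 6 - 17 \left(-2 + I\right) = 6 - \left(-34 + 17 I\right) = 40 - 17 I$)
$T{\left(388 \right)} + 199161 = \left(40 - 6596\right) + 199161 = -6556 + 199161 = 192605$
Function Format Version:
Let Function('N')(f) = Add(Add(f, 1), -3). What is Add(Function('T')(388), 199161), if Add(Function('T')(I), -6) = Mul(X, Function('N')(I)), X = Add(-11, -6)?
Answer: 192605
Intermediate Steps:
Function('N')(f) = Add(-2, f) (Function('N')(f) = Add(Add(1, f), -3) = Add(-2, f))
X = -17
Function('T')(I) = Add(40, Mul(-17, I)) (Function('T')(I) = Add(6, Mul(-17, Add(-2, I))) = Add(6, Add(34, Mul(-17, I))) = Add(40, Mul(-17, I)))
Add(Function('T')(388), 199161) = Add(Add(40, Mul(-17, 388)), 199161) = Add(Add(40, -6596), 199161) = Add(-6556, 199161) = 192605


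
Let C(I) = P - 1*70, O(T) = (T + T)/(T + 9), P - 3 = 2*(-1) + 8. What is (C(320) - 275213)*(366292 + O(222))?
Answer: -7764001869168/77 ≈ -1.0083e+11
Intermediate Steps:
P = 9 (P = 3 + (2*(-1) + 8) = 3 + (-2 + 8) = 3 + 6 = 9)
O(T) = 2*T/(9 + T) (O(T) = (2*T)/(9 + T) = 2*T/(9 + T))
C(I) = -61 (C(I) = 9 - 1*70 = 9 - 70 = -61)
(C(320) - 275213)*(366292 + O(222)) = (-61 - 275213)*(366292 + 2*222/(9 + 222)) = -275274*(366292 + 2*222/231) = -275274*(366292 + 2*222*(1/231)) = -275274*(366292 + 148/77) = -275274*28204632/77 = -7764001869168/77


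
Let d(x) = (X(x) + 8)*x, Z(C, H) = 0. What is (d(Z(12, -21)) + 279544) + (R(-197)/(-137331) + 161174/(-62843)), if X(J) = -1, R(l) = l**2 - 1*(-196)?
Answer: 2412521770695143/8630292033 ≈ 2.7954e+5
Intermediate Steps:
R(l) = 196 + l**2 (R(l) = l**2 + 196 = 196 + l**2)
d(x) = 7*x (d(x) = (-1 + 8)*x = 7*x)
(d(Z(12, -21)) + 279544) + (R(-197)/(-137331) + 161174/(-62843)) = (7*0 + 279544) + ((196 + (-197)**2)/(-137331) + 161174/(-62843)) = (0 + 279544) + ((196 + 38809)*(-1/137331) + 161174*(-1/62843)) = 279544 + (39005*(-1/137331) - 161174/62843) = 279544 + (-39005/137331 - 161174/62843) = 279544 - 24585377809/8630292033 = 2412521770695143/8630292033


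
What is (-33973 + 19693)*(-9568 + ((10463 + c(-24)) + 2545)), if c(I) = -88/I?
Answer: -49175560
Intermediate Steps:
(-33973 + 19693)*(-9568 + ((10463 + c(-24)) + 2545)) = (-33973 + 19693)*(-9568 + ((10463 - 88/(-24)) + 2545)) = -14280*(-9568 + ((10463 - 88*(-1/24)) + 2545)) = -14280*(-9568 + ((10463 + 11/3) + 2545)) = -14280*(-9568 + (31400/3 + 2545)) = -14280*(-9568 + 39035/3) = -14280*10331/3 = -49175560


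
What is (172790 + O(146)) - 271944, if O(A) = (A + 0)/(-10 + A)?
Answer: -6742399/68 ≈ -99153.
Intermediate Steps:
O(A) = A/(-10 + A)
(172790 + O(146)) - 271944 = (172790 + 146/(-10 + 146)) - 271944 = (172790 + 146/136) - 271944 = (172790 + 146*(1/136)) - 271944 = (172790 + 73/68) - 271944 = 11749793/68 - 271944 = -6742399/68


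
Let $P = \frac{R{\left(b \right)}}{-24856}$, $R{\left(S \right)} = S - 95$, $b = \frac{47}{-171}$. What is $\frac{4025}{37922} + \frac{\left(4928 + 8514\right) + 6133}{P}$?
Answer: $\frac{788788141644925}{154456306} \approx 5.1069 \cdot 10^{6}$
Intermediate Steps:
$b = - \frac{47}{171}$ ($b = 47 \left(- \frac{1}{171}\right) = - \frac{47}{171} \approx -0.27485$)
$R{\left(S \right)} = -95 + S$ ($R{\left(S \right)} = S - 95 = -95 + S$)
$P = \frac{4073}{1062594}$ ($P = \frac{-95 - \frac{47}{171}}{-24856} = \left(- \frac{16292}{171}\right) \left(- \frac{1}{24856}\right) = \frac{4073}{1062594} \approx 0.0038331$)
$\frac{4025}{37922} + \frac{\left(4928 + 8514\right) + 6133}{P} = \frac{4025}{37922} + \frac{\left(4928 + 8514\right) + 6133}{\frac{4073}{1062594}} = 4025 \cdot \frac{1}{37922} + \left(13442 + 6133\right) \frac{1062594}{4073} = \frac{4025}{37922} + 19575 \cdot \frac{1062594}{4073} = \frac{4025}{37922} + \frac{20800277550}{4073} = \frac{788788141644925}{154456306}$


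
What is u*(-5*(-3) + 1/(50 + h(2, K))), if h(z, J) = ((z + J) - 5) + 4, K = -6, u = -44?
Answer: -29744/45 ≈ -660.98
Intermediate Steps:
h(z, J) = -1 + J + z (h(z, J) = ((J + z) - 5) + 4 = (-5 + J + z) + 4 = -1 + J + z)
u*(-5*(-3) + 1/(50 + h(2, K))) = -44*(-5*(-3) + 1/(50 + (-1 - 6 + 2))) = -44*(15 + 1/(50 - 5)) = -44*(15 + 1/45) = -44*676/45 = -29744/45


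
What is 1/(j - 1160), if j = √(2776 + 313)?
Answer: -1160/1342511 - √3089/1342511 ≈ -0.00090545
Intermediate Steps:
j = √3089 ≈ 55.579
1/(j - 1160) = 1/(√3089 - 1160) = 1/(-1160 + √3089)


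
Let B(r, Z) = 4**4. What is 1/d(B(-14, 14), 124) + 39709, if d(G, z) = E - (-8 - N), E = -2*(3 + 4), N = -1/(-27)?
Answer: 6393122/161 ≈ 39709.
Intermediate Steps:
N = 1/27 (N = -1*(-1/27) = 1/27 ≈ 0.037037)
B(r, Z) = 256
E = -14 (E = -2*7 = -14)
d(G, z) = -161/27 (d(G, z) = -14 - (-8 - 1*1/27) = -14 - (-8 - 1/27) = -14 - 1*(-217/27) = -14 + 217/27 = -161/27)
1/d(B(-14, 14), 124) + 39709 = 1/(-161/27) + 39709 = -27/161 + 39709 = 6393122/161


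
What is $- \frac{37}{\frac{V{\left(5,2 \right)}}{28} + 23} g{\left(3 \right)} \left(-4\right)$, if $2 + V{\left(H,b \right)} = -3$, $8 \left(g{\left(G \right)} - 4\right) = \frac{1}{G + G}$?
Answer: $\frac{49987}{1917} \approx 26.076$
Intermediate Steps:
$g{\left(G \right)} = 4 + \frac{1}{16 G}$ ($g{\left(G \right)} = 4 + \frac{1}{8 \left(G + G\right)} = 4 + \frac{1}{8 \cdot 2 G} = 4 + \frac{\frac{1}{2} \frac{1}{G}}{8} = 4 + \frac{1}{16 G}$)
$V{\left(H,b \right)} = -5$ ($V{\left(H,b \right)} = -2 - 3 = -5$)
$- \frac{37}{\frac{V{\left(5,2 \right)}}{28} + 23} g{\left(3 \right)} \left(-4\right) = - \frac{37}{- \frac{5}{28} + 23} \left(4 + \frac{1}{16 \cdot 3}\right) \left(-4\right) = - \frac{37}{\left(-5\right) \frac{1}{28} + 23} \left(4 + \frac{1}{16} \cdot \frac{1}{3}\right) \left(-4\right) = - \frac{37}{- \frac{5}{28} + 23} \left(4 + \frac{1}{48}\right) \left(-4\right) = - \frac{37}{\frac{639}{28}} \cdot \frac{193}{48} \left(-4\right) = \left(-37\right) \frac{28}{639} \left(- \frac{193}{12}\right) = \left(- \frac{1036}{639}\right) \left(- \frac{193}{12}\right) = \frac{49987}{1917}$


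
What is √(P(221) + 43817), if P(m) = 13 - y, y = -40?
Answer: √43870 ≈ 209.45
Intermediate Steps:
P(m) = 53 (P(m) = 13 - 1*(-40) = 13 + 40 = 53)
√(P(221) + 43817) = √(53 + 43817) = √43870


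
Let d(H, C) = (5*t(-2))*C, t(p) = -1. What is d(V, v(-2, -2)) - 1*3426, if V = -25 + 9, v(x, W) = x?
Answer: -3416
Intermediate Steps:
V = -16
d(H, C) = -5*C (d(H, C) = (5*(-1))*C = -5*C)
d(V, v(-2, -2)) - 1*3426 = -5*(-2) - 1*3426 = 10 - 3426 = -3416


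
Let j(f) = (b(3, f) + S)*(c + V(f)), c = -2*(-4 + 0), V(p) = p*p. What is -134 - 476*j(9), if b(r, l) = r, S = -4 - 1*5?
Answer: 254050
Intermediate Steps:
V(p) = p²
S = -9 (S = -4 - 5 = -9)
c = 8 (c = -2*(-4) = 8)
j(f) = -48 - 6*f² (j(f) = (3 - 9)*(8 + f²) = -6*(8 + f²) = -48 - 6*f²)
-134 - 476*j(9) = -134 - 476*(-48 - 6*9²) = -134 - 476*(-48 - 6*81) = -134 - 476*(-48 - 486) = -134 - 476*(-534) = -134 + 254184 = 254050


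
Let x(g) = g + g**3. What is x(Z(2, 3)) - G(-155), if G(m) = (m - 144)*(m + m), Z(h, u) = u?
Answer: -92660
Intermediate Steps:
G(m) = 2*m*(-144 + m) (G(m) = (-144 + m)*(2*m) = 2*m*(-144 + m))
x(Z(2, 3)) - G(-155) = (3 + 3**3) - 2*(-155)*(-144 - 155) = (3 + 27) - 2*(-155)*(-299) = 30 - 1*92690 = 30 - 92690 = -92660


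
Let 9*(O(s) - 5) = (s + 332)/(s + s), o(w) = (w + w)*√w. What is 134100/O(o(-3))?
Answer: 7241400*√3/(166*I + 273*√3) ≈ 23615.0 - 8290.3*I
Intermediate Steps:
o(w) = 2*w^(3/2) (o(w) = (2*w)*√w = 2*w^(3/2))
O(s) = 5 + (332 + s)/(18*s) (O(s) = 5 + ((s + 332)/(s + s))/9 = 5 + ((332 + s)/((2*s)))/9 = 5 + ((332 + s)*(1/(2*s)))/9 = 5 + ((332 + s)/(2*s))/9 = 5 + (332 + s)/(18*s))
134100/O(o(-3)) = 134100/(((332 + 91*(2*(-3)^(3/2)))/(18*((2*(-3)^(3/2)))))) = 134100/(((332 + 91*(2*(-3*I*√3)))/(18*((2*(-3*I*√3)))))) = 134100/(((332 + 91*(-6*I*√3))/(18*((-6*I*√3))))) = 134100/(((I*√3/18)*(332 - 546*I*√3)/18)) = 134100/((I*√3*(332 - 546*I*√3)/324)) = 134100*(-108*I*√3/(332 - 546*I*√3)) = -14482800*I*√3/(332 - 546*I*√3)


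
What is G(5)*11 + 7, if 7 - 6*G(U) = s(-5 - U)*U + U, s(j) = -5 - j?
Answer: -211/6 ≈ -35.167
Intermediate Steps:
G(U) = 7/6 - U/6 - U²/6 (G(U) = 7/6 - ((-5 - (-5 - U))*U + U)/6 = 7/6 - ((-5 + (5 + U))*U + U)/6 = 7/6 - (U*U + U)/6 = 7/6 - (U² + U)/6 = 7/6 - (U + U²)/6 = 7/6 + (-U/6 - U²/6) = 7/6 - U/6 - U²/6)
G(5)*11 + 7 = (7/6 - ⅙*5 - ⅙*5²)*11 + 7 = (7/6 - ⅚ - ⅙*25)*11 + 7 = (7/6 - ⅚ - 25/6)*11 + 7 = -23/6*11 + 7 = -253/6 + 7 = -211/6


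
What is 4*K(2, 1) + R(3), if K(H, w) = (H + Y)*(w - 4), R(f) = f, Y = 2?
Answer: -45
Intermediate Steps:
K(H, w) = (-4 + w)*(2 + H) (K(H, w) = (H + 2)*(w - 4) = (2 + H)*(-4 + w) = (-4 + w)*(2 + H))
4*K(2, 1) + R(3) = 4*(-8 - 4*2 + 2*1 + 2*1) + 3 = 4*(-8 - 8 + 2 + 2) + 3 = 4*(-12) + 3 = -48 + 3 = -45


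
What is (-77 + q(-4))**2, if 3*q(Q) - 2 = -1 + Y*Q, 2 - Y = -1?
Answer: 58564/9 ≈ 6507.1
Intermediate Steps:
Y = 3 (Y = 2 - 1*(-1) = 2 + 1 = 3)
q(Q) = 1/3 + Q (q(Q) = 2/3 + (-1 + 3*Q)/3 = 2/3 + (-1/3 + Q) = 1/3 + Q)
(-77 + q(-4))**2 = (-77 + (1/3 - 4))**2 = (-77 - 11/3)**2 = (-242/3)**2 = 58564/9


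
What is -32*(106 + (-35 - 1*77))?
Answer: 192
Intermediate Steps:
-32*(106 + (-35 - 1*77)) = -32*(106 + (-35 - 77)) = -32*(106 - 112) = -32*(-6) = 192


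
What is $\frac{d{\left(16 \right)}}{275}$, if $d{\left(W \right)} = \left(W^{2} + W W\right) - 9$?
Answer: $\frac{503}{275} \approx 1.8291$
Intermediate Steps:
$d{\left(W \right)} = -9 + 2 W^{2}$ ($d{\left(W \right)} = \left(W^{2} + W^{2}\right) - 9 = 2 W^{2} - 9 = -9 + 2 W^{2}$)
$\frac{d{\left(16 \right)}}{275} = \frac{-9 + 2 \cdot 16^{2}}{275} = \left(-9 + 2 \cdot 256\right) \frac{1}{275} = \left(-9 + 512\right) \frac{1}{275} = 503 \cdot \frac{1}{275} = \frac{503}{275}$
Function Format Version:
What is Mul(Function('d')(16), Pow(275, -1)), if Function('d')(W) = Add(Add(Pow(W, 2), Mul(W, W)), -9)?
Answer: Rational(503, 275) ≈ 1.8291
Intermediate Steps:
Function('d')(W) = Add(-9, Mul(2, Pow(W, 2))) (Function('d')(W) = Add(Add(Pow(W, 2), Pow(W, 2)), -9) = Add(Mul(2, Pow(W, 2)), -9) = Add(-9, Mul(2, Pow(W, 2))))
Mul(Function('d')(16), Pow(275, -1)) = Mul(Add(-9, Mul(2, Pow(16, 2))), Pow(275, -1)) = Mul(Add(-9, Mul(2, 256)), Rational(1, 275)) = Mul(Add(-9, 512), Rational(1, 275)) = Mul(503, Rational(1, 275)) = Rational(503, 275)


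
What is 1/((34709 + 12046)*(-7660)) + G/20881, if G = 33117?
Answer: 89177681543/56228498100 ≈ 1.5860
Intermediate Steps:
1/((34709 + 12046)*(-7660)) + G/20881 = 1/((34709 + 12046)*(-7660)) + 33117/20881 = -1/7660/46755 + 33117*(1/20881) = (1/46755)*(-1/7660) + 249/157 = -1/358143300 + 249/157 = 89177681543/56228498100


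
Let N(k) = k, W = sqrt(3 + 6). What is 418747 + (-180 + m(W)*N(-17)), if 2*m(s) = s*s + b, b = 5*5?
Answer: 418278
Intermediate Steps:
b = 25
W = 3 (W = sqrt(9) = 3)
m(s) = 25/2 + s**2/2 (m(s) = (s*s + 25)/2 = (s**2 + 25)/2 = (25 + s**2)/2 = 25/2 + s**2/2)
418747 + (-180 + m(W)*N(-17)) = 418747 + (-180 + (25/2 + (1/2)*3**2)*(-17)) = 418747 + (-180 + (25/2 + (1/2)*9)*(-17)) = 418747 + (-180 + (25/2 + 9/2)*(-17)) = 418747 + (-180 + 17*(-17)) = 418747 + (-180 - 289) = 418747 - 469 = 418278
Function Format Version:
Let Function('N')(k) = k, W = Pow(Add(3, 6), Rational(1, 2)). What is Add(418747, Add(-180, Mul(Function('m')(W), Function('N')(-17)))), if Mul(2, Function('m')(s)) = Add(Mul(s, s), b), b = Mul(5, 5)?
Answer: 418278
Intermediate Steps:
b = 25
W = 3 (W = Pow(9, Rational(1, 2)) = 3)
Function('m')(s) = Add(Rational(25, 2), Mul(Rational(1, 2), Pow(s, 2))) (Function('m')(s) = Mul(Rational(1, 2), Add(Mul(s, s), 25)) = Mul(Rational(1, 2), Add(Pow(s, 2), 25)) = Mul(Rational(1, 2), Add(25, Pow(s, 2))) = Add(Rational(25, 2), Mul(Rational(1, 2), Pow(s, 2))))
Add(418747, Add(-180, Mul(Function('m')(W), Function('N')(-17)))) = Add(418747, Add(-180, Mul(Add(Rational(25, 2), Mul(Rational(1, 2), Pow(3, 2))), -17))) = Add(418747, Add(-180, Mul(Add(Rational(25, 2), Mul(Rational(1, 2), 9)), -17))) = Add(418747, Add(-180, Mul(Add(Rational(25, 2), Rational(9, 2)), -17))) = Add(418747, Add(-180, Mul(17, -17))) = Add(418747, Add(-180, -289)) = Add(418747, -469) = 418278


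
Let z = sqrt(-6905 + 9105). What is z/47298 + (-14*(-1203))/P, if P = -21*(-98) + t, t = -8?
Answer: 8421/1025 + 5*sqrt(22)/23649 ≈ 8.2166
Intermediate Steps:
P = 2050 (P = -21*(-98) - 8 = 2058 - 8 = 2050)
z = 10*sqrt(22) (z = sqrt(2200) = 10*sqrt(22) ≈ 46.904)
z/47298 + (-14*(-1203))/P = (10*sqrt(22))/47298 - 14*(-1203)/2050 = (10*sqrt(22))*(1/47298) + 16842*(1/2050) = 5*sqrt(22)/23649 + 8421/1025 = 8421/1025 + 5*sqrt(22)/23649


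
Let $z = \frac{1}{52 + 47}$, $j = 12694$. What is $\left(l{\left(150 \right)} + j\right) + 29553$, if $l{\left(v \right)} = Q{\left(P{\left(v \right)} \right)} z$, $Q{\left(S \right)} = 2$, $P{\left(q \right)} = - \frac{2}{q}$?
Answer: $\frac{4182455}{99} \approx 42247.0$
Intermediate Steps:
$z = \frac{1}{99} \approx 0.010101$
$l{\left(v \right)} = \frac{2}{99}$ ($l{\left(v \right)} = 2 \cdot \frac{1}{99} = \frac{2}{99}$)
$\left(l{\left(150 \right)} + j\right) + 29553 = \left(\frac{2}{99} + 12694\right) + 29553 = \frac{1256708}{99} + 29553 = \frac{4182455}{99}$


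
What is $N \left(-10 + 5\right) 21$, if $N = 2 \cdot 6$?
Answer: $-1260$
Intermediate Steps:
$N = 12$
$N \left(-10 + 5\right) 21 = 12 \left(-10 + 5\right) 21 = 12 \left(-5\right) 21 = \left(-60\right) 21 = -1260$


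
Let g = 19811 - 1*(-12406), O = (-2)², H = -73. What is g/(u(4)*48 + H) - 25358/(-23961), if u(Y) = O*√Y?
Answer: 779837875/7451871 ≈ 104.65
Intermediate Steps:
O = 4
g = 32217 (g = 19811 + 12406 = 32217)
u(Y) = 4*√Y
g/(u(4)*48 + H) - 25358/(-23961) = 32217/((4*√4)*48 - 73) - 25358/(-23961) = 32217/((4*2)*48 - 73) - 25358*(-1/23961) = 32217/(8*48 - 73) + 25358/23961 = 32217/(384 - 73) + 25358/23961 = 32217/311 + 25358/23961 = 779837875/7451871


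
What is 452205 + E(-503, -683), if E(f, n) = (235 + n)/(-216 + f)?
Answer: 325135843/719 ≈ 4.5221e+5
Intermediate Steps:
E(f, n) = (235 + n)/(-216 + f)
452205 + E(-503, -683) = 452205 + (235 - 683)/(-216 - 503) = 452205 - 448/(-719) = 452205 - 1/719*(-448) = 452205 + 448/719 = 325135843/719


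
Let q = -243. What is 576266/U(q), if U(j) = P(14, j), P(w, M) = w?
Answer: 288133/7 ≈ 41162.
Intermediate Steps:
U(j) = 14
576266/U(q) = 576266/14 = 576266*(1/14) = 288133/7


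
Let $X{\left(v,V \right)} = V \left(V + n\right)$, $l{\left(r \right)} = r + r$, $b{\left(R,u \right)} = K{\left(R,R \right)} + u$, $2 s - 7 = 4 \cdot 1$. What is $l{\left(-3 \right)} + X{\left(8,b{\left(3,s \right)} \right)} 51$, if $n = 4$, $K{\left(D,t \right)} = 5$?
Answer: $\frac{31035}{4} \approx 7758.8$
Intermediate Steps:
$s = \frac{11}{2}$ ($s = \frac{7}{2} + \frac{4 \cdot 1}{2} = \frac{7}{2} + \frac{1}{2} \cdot 4 = \frac{7}{2} + 2 = \frac{11}{2} \approx 5.5$)
$b{\left(R,u \right)} = 5 + u$
$l{\left(r \right)} = 2 r$
$X{\left(v,V \right)} = V \left(4 + V\right)$ ($X{\left(v,V \right)} = V \left(V + 4\right) = V \left(4 + V\right)$)
$l{\left(-3 \right)} + X{\left(8,b{\left(3,s \right)} \right)} 51 = 2 \left(-3\right) + \left(5 + \frac{11}{2}\right) \left(4 + \left(5 + \frac{11}{2}\right)\right) 51 = -6 + \frac{21 \left(4 + \frac{21}{2}\right)}{2} \cdot 51 = -6 + \frac{21}{2} \cdot \frac{29}{2} \cdot 51 = -6 + \frac{609}{4} \cdot 51 = -6 + \frac{31059}{4} = \frac{31035}{4}$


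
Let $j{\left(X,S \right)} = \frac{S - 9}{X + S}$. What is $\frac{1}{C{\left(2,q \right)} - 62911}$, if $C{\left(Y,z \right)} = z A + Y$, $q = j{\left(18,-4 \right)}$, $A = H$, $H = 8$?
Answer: $- \frac{7}{440415} \approx -1.5894 \cdot 10^{-5}$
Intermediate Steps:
$A = 8$
$j{\left(X,S \right)} = \frac{-9 + S}{S + X}$
$q = - \frac{13}{14}$ ($q = \frac{-9 - 4}{-4 + 18} = \frac{1}{14} \left(-13\right) = - \frac{13}{14} \approx -0.92857$)
$C{\left(Y,z \right)} = Y + 8 z$ ($C{\left(Y,z \right)} = z 8 + Y = 8 z + Y = Y + 8 z$)
$\frac{1}{C{\left(2,q \right)} - 62911} = \frac{1}{\left(2 + 8 \left(- \frac{13}{14}\right)\right) - 62911} = \frac{1}{\left(2 - \frac{52}{7}\right) - 62911} = \frac{1}{- \frac{38}{7} - 62911} = \frac{1}{- \frac{440415}{7}} = - \frac{7}{440415}$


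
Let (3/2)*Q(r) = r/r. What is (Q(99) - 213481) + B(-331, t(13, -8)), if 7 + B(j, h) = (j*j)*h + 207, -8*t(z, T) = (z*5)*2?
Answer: -23923759/12 ≈ -1.9936e+6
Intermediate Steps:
t(z, T) = -5*z/4 (t(z, T) = -z*5*2/8 = -5*z*2/8 = -5*z/4)
B(j, h) = 200 + h*j² (B(j, h) = -7 + ((j*j)*h + 207) = -7 + (j²*h + 207) = -7 + (h*j² + 207) = -7 + (207 + h*j²) = 200 + h*j²)
Q(r) = ⅔ (Q(r) = 2*(r/r)/3 = (⅔)*1 = ⅔)
(Q(99) - 213481) + B(-331, t(13, -8)) = (⅔ - 213481) + (200 - 5/4*13*(-331)²) = -640441/3 + (200 - 65/4*109561) = -640441/3 + (200 - 7121465/4) = -640441/3 - 7120665/4 = -23923759/12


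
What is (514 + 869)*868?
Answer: 1200444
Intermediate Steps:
(514 + 869)*868 = 1383*868 = 1200444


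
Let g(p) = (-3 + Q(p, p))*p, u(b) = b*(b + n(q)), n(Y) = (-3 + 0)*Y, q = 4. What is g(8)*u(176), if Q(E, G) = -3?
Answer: -1385472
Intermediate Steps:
n(Y) = -3*Y
u(b) = b*(-12 + b) (u(b) = b*(b - 3*4) = b*(b - 12) = b*(-12 + b))
g(p) = -6*p (g(p) = (-3 - 3)*p = -6*p)
g(8)*u(176) = (-6*8)*(176*(-12 + 176)) = -8448*164 = -48*28864 = -1385472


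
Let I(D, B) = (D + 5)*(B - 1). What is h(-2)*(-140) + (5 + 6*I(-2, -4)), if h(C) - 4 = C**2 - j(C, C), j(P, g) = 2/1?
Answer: -925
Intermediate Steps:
I(D, B) = (-1 + B)*(5 + D) (I(D, B) = (5 + D)*(-1 + B) = (-1 + B)*(5 + D))
j(P, g) = 2 (j(P, g) = 2*1 = 2)
h(C) = 2 + C**2 (h(C) = 4 + (C**2 - 1*2) = 4 + (C**2 - 2) = 4 + (-2 + C**2) = 2 + C**2)
h(-2)*(-140) + (5 + 6*I(-2, -4)) = (2 + (-2)**2)*(-140) + (5 + 6*(-5 - 1*(-2) + 5*(-4) - 4*(-2))) = (2 + 4)*(-140) + (5 + 6*(-5 + 2 - 20 + 8)) = 6*(-140) + (5 + 6*(-15)) = -840 + (5 - 90) = -840 - 85 = -925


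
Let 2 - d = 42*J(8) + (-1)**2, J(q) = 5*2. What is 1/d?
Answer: -1/419 ≈ -0.0023866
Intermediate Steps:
J(q) = 10
d = -419 (d = 2 - (42*10 + (-1)**2) = 2 - (420 + 1) = 2 - 1*421 = 2 - 421 = -419)
1/d = 1/(-419) = -1/419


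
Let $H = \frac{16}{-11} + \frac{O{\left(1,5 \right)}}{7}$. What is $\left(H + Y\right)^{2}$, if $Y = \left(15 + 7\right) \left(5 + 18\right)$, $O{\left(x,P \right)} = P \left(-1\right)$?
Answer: $\frac{1505052025}{5929} \approx 2.5385 \cdot 10^{5}$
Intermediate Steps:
$O{\left(x,P \right)} = - P$
$H = - \frac{167}{77}$ ($H = \frac{16}{-11} + \frac{\left(-1\right) 5}{7} = 16 \left(- \frac{1}{11}\right) - \frac{5}{7} = - \frac{16}{11} - \frac{5}{7} = - \frac{167}{77} \approx -2.1688$)
$Y = 506$ ($Y = 22 \cdot 23 = 506$)
$\left(H + Y\right)^{2} = \left(- \frac{167}{77} + 506\right)^{2} = \left(\frac{38795}{77}\right)^{2} = \frac{1505052025}{5929}$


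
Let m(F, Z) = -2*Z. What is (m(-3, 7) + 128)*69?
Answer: 7866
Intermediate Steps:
(m(-3, 7) + 128)*69 = (-2*7 + 128)*69 = (-14 + 128)*69 = 114*69 = 7866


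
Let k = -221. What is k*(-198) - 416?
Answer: 43342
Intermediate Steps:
k*(-198) - 416 = -221*(-198) - 416 = 43758 - 416 = 43342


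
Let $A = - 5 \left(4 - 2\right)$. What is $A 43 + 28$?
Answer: $-402$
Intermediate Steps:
$A = -10$ ($A = \left(-5\right) 2 = -10$)
$A 43 + 28 = \left(-10\right) 43 + 28 = -430 + 28 = -402$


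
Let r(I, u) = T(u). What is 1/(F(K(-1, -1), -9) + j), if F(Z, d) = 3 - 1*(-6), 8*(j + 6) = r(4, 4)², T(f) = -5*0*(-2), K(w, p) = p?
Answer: ⅓ ≈ 0.33333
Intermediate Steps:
T(f) = 0 (T(f) = 0*(-2) = 0)
r(I, u) = 0
j = -6 (j = -6 + (⅛)*0² = -6 + (⅛)*0 = -6 + 0 = -6)
F(Z, d) = 9 (F(Z, d) = 3 + 6 = 9)
1/(F(K(-1, -1), -9) + j) = 1/(9 - 6) = 1/3 = ⅓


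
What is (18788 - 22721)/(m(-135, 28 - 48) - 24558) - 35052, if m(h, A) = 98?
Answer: -857367987/24460 ≈ -35052.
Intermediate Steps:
(18788 - 22721)/(m(-135, 28 - 48) - 24558) - 35052 = (18788 - 22721)/(98 - 24558) - 35052 = -3933/(-24460) - 35052 = -3933*(-1/24460) - 35052 = 3933/24460 - 35052 = -857367987/24460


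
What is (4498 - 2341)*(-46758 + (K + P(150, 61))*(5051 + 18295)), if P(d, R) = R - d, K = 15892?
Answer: 795695902560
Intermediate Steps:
(4498 - 2341)*(-46758 + (K + P(150, 61))*(5051 + 18295)) = (4498 - 2341)*(-46758 + (15892 + (61 - 1*150))*(5051 + 18295)) = 2157*(-46758 + (15892 + (61 - 150))*23346) = 2157*(-46758 + (15892 - 89)*23346) = 2157*(-46758 + 15803*23346) = 2157*(-46758 + 368936838) = 2157*368890080 = 795695902560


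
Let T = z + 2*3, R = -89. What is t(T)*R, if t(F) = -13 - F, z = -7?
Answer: 1068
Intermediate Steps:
T = -1 (T = -7 + 2*3 = -7 + 6 = -1)
t(T)*R = (-13 - 1*(-1))*(-89) = (-13 + 1)*(-89) = -12*(-89) = 1068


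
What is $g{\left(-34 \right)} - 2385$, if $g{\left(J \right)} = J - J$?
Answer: $-2385$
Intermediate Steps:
$g{\left(J \right)} = 0$
$g{\left(-34 \right)} - 2385 = 0 - 2385 = -2385$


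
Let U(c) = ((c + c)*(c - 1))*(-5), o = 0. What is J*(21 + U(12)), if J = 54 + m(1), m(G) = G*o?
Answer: -70146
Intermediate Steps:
U(c) = -10*c*(-1 + c) (U(c) = ((2*c)*(-1 + c))*(-5) = (2*c*(-1 + c))*(-5) = -10*c*(-1 + c))
m(G) = 0 (m(G) = G*0 = 0)
J = 54 (J = 54 + 0 = 54)
J*(21 + U(12)) = 54*(21 + 10*12*(1 - 1*12)) = 54*(21 + 10*12*(1 - 12)) = 54*(21 + 10*12*(-11)) = 54*(21 - 1320) = 54*(-1299) = -70146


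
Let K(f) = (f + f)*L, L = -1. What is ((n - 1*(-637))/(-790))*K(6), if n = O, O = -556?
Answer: 486/395 ≈ 1.2304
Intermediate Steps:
n = -556
K(f) = -2*f (K(f) = (f + f)*(-1) = (2*f)*(-1) = -2*f)
((n - 1*(-637))/(-790))*K(6) = ((-556 - 1*(-637))/(-790))*(-2*6) = ((-556 + 637)*(-1/790))*(-12) = (81*(-1/790))*(-12) = -81/790*(-12) = 486/395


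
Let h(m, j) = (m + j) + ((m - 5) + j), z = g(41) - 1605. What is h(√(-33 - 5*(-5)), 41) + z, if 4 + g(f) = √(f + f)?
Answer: -1532 + √82 + 4*I*√2 ≈ -1522.9 + 5.6569*I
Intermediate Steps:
g(f) = -4 + √2*√f (g(f) = -4 + √(f + f) = -4 + √(2*f) = -4 + √2*√f)
z = -1609 + √82 (z = (-4 + √2*√41) - 1605 = (-4 + √82) - 1605 = -1609 + √82 ≈ -1599.9)
h(m, j) = -5 + 2*j + 2*m (h(m, j) = (j + m) + ((-5 + m) + j) = (j + m) + (-5 + j + m) = -5 + 2*j + 2*m)
h(√(-33 - 5*(-5)), 41) + z = (-5 + 2*41 + 2*√(-33 - 5*(-5))) + (-1609 + √82) = (-5 + 82 + 2*√(-33 + 25)) + (-1609 + √82) = (-5 + 82 + 2*√(-8)) + (-1609 + √82) = (-5 + 82 + 2*(2*I*√2)) + (-1609 + √82) = (-5 + 82 + 4*I*√2) + (-1609 + √82) = (77 + 4*I*√2) + (-1609 + √82) = -1532 + √82 + 4*I*√2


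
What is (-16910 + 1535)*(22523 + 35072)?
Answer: -885523125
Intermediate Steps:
(-16910 + 1535)*(22523 + 35072) = -15375*57595 = -885523125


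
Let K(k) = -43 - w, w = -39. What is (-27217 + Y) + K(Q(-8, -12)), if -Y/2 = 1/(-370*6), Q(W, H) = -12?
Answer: -30215309/1110 ≈ -27221.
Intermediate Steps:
K(k) = -4 (K(k) = -43 - 1*(-39) = -43 + 39 = -4)
Y = 1/1110 (Y = -2/((-370*6)) = -2/(-2220) = -2*(-1/2220) = 1/1110 ≈ 0.00090090)
(-27217 + Y) + K(Q(-8, -12)) = (-27217 + 1/1110) - 4 = -30210869/1110 - 4 = -30215309/1110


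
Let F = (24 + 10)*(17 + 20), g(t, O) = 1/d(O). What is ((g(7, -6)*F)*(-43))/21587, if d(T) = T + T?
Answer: 27047/129522 ≈ 0.20882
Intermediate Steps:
d(T) = 2*T
g(t, O) = 1/(2*O)
F = 1258 (F = 34*37 = 1258)
((g(7, -6)*F)*(-43))/21587 = ((((½)/(-6))*1258)*(-43))/21587 = ((((½)*(-⅙))*1258)*(-43))*(1/21587) = (-1/12*1258*(-43))*(1/21587) = -629/6*(-43)*(1/21587) = (27047/6)*(1/21587) = 27047/129522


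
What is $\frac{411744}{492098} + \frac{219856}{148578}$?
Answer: $\frac{42341699480}{18278734161} \approx 2.3164$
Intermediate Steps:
$\frac{411744}{492098} + \frac{219856}{148578} = 411744 \cdot \frac{1}{492098} + 219856 \cdot \frac{1}{148578} = \frac{205872}{246049} + \frac{109928}{74289} = \frac{42341699480}{18278734161}$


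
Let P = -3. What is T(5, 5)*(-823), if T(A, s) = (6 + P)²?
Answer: -7407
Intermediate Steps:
T(A, s) = 9 (T(A, s) = (6 - 3)² = 3² = 9)
T(5, 5)*(-823) = 9*(-823) = -7407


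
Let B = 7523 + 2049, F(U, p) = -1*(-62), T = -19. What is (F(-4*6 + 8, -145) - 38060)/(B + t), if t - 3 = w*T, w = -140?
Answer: -37998/12235 ≈ -3.1057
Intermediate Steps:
t = 2663 (t = 3 - 140*(-19) = 3 + 2660 = 2663)
F(U, p) = 62
B = 9572
(F(-4*6 + 8, -145) - 38060)/(B + t) = (62 - 38060)/(9572 + 2663) = -37998/12235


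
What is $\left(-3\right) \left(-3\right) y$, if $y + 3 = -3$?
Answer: $-54$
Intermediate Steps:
$y = -6$ ($y = -3 - 3 = -6$)
$\left(-3\right) \left(-3\right) y = \left(-3\right) \left(-3\right) \left(-6\right) = 9 \left(-6\right) = -54$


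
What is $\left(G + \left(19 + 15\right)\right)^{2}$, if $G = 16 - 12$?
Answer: $1444$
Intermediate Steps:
$G = 4$ ($G = 16 - 12 = 4$)
$\left(G + \left(19 + 15\right)\right)^{2} = \left(4 + \left(19 + 15\right)\right)^{2} = \left(4 + 34\right)^{2} = 38^{2} = 1444$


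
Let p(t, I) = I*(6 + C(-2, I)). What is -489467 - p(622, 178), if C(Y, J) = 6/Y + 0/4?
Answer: -490001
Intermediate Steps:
C(Y, J) = 6/Y (C(Y, J) = 6/Y + 0*(1/4) = 6/Y + 0 = 6/Y)
p(t, I) = 3*I (p(t, I) = I*(6 + 6/(-2)) = I*(6 + 6*(-1/2)) = I*(6 - 3) = I*3 = 3*I)
-489467 - p(622, 178) = -489467 - 3*178 = -489467 - 1*534 = -489467 - 534 = -490001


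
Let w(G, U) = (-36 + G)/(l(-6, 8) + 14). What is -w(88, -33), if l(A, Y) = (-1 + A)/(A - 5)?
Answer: -572/161 ≈ -3.5528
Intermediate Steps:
l(A, Y) = (-1 + A)/(-5 + A)
w(G, U) = -396/161 + 11*G/161 (w(G, U) = (-36 + G)/((-1 - 6)/(-5 - 6) + 14) = (-36 + G)/(-7/(-11) + 14) = (-36 + G)/(-1/11*(-7) + 14) = (-36 + G)/(7/11 + 14) = (-36 + G)/(161/11) = (-36 + G)*(11/161) = -396/161 + 11*G/161)
-w(88, -33) = -(-396/161 + (11/161)*88) = -(-396/161 + 968/161) = -1*572/161 = -572/161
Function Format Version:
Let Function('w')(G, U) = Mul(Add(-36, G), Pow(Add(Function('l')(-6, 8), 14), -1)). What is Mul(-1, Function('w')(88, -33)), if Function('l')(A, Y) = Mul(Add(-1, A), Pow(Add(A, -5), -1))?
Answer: Rational(-572, 161) ≈ -3.5528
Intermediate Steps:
Function('l')(A, Y) = Mul(Pow(Add(-5, A), -1), Add(-1, A)) (Function('l')(A, Y) = Mul(Add(-1, A), Pow(Add(-5, A), -1)) = Mul(Pow(Add(-5, A), -1), Add(-1, A)))
Function('w')(G, U) = Add(Rational(-396, 161), Mul(Rational(11, 161), G)) (Function('w')(G, U) = Mul(Add(-36, G), Pow(Add(Mul(Pow(Add(-5, -6), -1), Add(-1, -6)), 14), -1)) = Mul(Add(-36, G), Pow(Add(Mul(Pow(-11, -1), -7), 14), -1)) = Mul(Add(-36, G), Pow(Add(Mul(Rational(-1, 11), -7), 14), -1)) = Mul(Add(-36, G), Pow(Add(Rational(7, 11), 14), -1)) = Mul(Add(-36, G), Pow(Rational(161, 11), -1)) = Mul(Add(-36, G), Rational(11, 161)) = Add(Rational(-396, 161), Mul(Rational(11, 161), G)))
Mul(-1, Function('w')(88, -33)) = Mul(-1, Add(Rational(-396, 161), Mul(Rational(11, 161), 88))) = Mul(-1, Add(Rational(-396, 161), Rational(968, 161))) = Mul(-1, Rational(572, 161)) = Rational(-572, 161)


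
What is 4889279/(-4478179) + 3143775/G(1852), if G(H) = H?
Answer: 14069332241017/8293587508 ≈ 1696.4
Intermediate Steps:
4889279/(-4478179) + 3143775/G(1852) = 4889279/(-4478179) + 3143775/1852 = 4889279*(-1/4478179) + 3143775*(1/1852) = -4889279/4478179 + 3143775/1852 = 14069332241017/8293587508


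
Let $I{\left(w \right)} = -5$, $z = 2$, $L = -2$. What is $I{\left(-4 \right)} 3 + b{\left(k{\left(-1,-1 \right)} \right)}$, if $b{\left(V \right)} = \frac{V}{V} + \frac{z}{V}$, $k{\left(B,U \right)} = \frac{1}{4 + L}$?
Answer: $-10$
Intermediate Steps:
$k{\left(B,U \right)} = \frac{1}{2}$ ($k{\left(B,U \right)} = \frac{1}{4 - 2} = \frac{1}{2}$)
$b{\left(V \right)} = 1 + \frac{2}{V}$ ($b{\left(V \right)} = \frac{V}{V} + \frac{2}{V} = 1 + \frac{2}{V}$)
$I{\left(-4 \right)} 3 + b{\left(k{\left(-1,-1 \right)} \right)} = \left(-5\right) 3 + \frac{1}{\frac{1}{2}} \left(2 + \frac{1}{2}\right) = -15 + 2 \cdot \frac{5}{2} = -15 + 5 = -10$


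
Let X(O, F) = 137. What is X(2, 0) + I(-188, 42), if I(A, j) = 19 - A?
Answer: 344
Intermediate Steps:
X(2, 0) + I(-188, 42) = 137 + (19 - 1*(-188)) = 137 + (19 + 188) = 137 + 207 = 344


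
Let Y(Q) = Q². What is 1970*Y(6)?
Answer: 70920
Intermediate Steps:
1970*Y(6) = 1970*6² = 1970*36 = 70920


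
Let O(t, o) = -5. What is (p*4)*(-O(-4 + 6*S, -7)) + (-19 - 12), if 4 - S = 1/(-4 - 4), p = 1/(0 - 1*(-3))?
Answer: -73/3 ≈ -24.333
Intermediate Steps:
p = ⅓ (p = 1/(0 + 3) = 1/3 = ⅓ ≈ 0.33333)
S = 33/8 (S = 4 - 1/(-4 - 4) = 4 - 1/(-8) = 4 - 1*(-⅛) = 4 + ⅛ = 33/8 ≈ 4.1250)
(p*4)*(-O(-4 + 6*S, -7)) + (-19 - 12) = ((⅓)*4)*(-1*(-5)) + (-19 - 12) = (4/3)*5 - 31 = 20/3 - 31 = -73/3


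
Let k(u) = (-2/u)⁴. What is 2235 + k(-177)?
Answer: 2193666448651/981506241 ≈ 2235.0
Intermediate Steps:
k(u) = 16/u⁴
2235 + k(-177) = 2235 + 16/(-177)⁴ = 2235 + 16*(1/981506241) = 2235 + 16/981506241 = 2193666448651/981506241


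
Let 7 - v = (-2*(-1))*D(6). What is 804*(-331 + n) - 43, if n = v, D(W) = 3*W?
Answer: -289483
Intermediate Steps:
v = -29 (v = 7 - (-2*(-1))*3*6 = 7 - 2*18 = 7 - 1*36 = 7 - 36 = -29)
n = -29
804*(-331 + n) - 43 = 804*(-331 - 29) - 43 = 804*(-360) - 43 = -289440 - 43 = -289483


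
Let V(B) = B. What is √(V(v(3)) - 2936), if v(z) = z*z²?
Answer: I*√2909 ≈ 53.935*I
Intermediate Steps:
v(z) = z³
√(V(v(3)) - 2936) = √(3³ - 2936) = √(27 - 2936) = √(-2909) = I*√2909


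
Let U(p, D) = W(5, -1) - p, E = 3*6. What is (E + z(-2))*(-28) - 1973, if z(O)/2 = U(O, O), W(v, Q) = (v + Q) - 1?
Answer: -2757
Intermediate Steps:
W(v, Q) = -1 + Q + v (W(v, Q) = (Q + v) - 1 = -1 + Q + v)
E = 18
U(p, D) = 3 - p (U(p, D) = (-1 - 1 + 5) - p = 3 - p)
z(O) = 6 - 2*O (z(O) = 2*(3 - O) = 6 - 2*O)
(E + z(-2))*(-28) - 1973 = (18 + (6 - 2*(-2)))*(-28) - 1973 = (18 + (6 + 4))*(-28) - 1973 = (18 + 10)*(-28) - 1973 = 28*(-28) - 1973 = -784 - 1973 = -2757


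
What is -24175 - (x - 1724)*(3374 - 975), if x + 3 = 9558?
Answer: -18810744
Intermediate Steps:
x = 9555 (x = -3 + 9558 = 9555)
-24175 - (x - 1724)*(3374 - 975) = -24175 - (9555 - 1724)*(3374 - 975) = -24175 - 7831*2399 = -24175 - 1*18786569 = -24175 - 18786569 = -18810744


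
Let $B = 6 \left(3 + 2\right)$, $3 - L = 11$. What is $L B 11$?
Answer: $-2640$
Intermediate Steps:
$L = -8$ ($L = 3 - 11 = -8$)
$B = 30$ ($B = 6 \cdot 5 = 30$)
$L B 11 = \left(-8\right) 30 \cdot 11 = \left(-240\right) 11 = -2640$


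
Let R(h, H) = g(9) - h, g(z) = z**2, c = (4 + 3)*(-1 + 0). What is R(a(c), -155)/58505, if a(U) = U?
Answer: 88/58505 ≈ 0.0015041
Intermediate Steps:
c = -7 (c = 7*(-1) = -7)
R(h, H) = 81 - h (R(h, H) = 9**2 - h = 81 - h)
R(a(c), -155)/58505 = (81 - 1*(-7))/58505 = (81 + 7)*(1/58505) = 88*(1/58505) = 88/58505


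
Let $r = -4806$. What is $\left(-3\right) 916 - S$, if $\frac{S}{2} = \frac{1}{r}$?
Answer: $- \frac{6603443}{2403} \approx -2748.0$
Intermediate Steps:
$S = - \frac{1}{2403}$ ($S = \frac{2}{-4806} = 2 \left(- \frac{1}{4806}\right) = - \frac{1}{2403} \approx -0.00041615$)
$\left(-3\right) 916 - S = \left(-3\right) 916 - - \frac{1}{2403} = -2748 + \frac{1}{2403} = - \frac{6603443}{2403}$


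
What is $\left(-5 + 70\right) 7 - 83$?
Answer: $372$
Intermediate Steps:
$\left(-5 + 70\right) 7 - 83 = 65 \cdot 7 - 83 = 455 - 83 = 372$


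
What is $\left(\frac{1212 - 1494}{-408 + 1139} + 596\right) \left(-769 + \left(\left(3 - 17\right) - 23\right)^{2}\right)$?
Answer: $\frac{261236400}{731} \approx 3.5737 \cdot 10^{5}$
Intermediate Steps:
$\left(\frac{1212 - 1494}{-408 + 1139} + 596\right) \left(-769 + \left(\left(3 - 17\right) - 23\right)^{2}\right) = \left(- \frac{282}{731} + 596\right) \left(-769 + \left(-14 - 23\right)^{2}\right) = \left(\left(-282\right) \frac{1}{731} + 596\right) \left(-769 + \left(-37\right)^{2}\right) = \left(- \frac{282}{731} + 596\right) \left(-769 + 1369\right) = \frac{435394}{731} \cdot 600 = \frac{261236400}{731}$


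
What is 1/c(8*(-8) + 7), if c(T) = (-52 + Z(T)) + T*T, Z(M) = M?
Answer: 1/3140 ≈ 0.00031847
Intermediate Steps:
c(T) = -52 + T + T² (c(T) = (-52 + T) + T*T = (-52 + T) + T² = -52 + T + T²)
1/c(8*(-8) + 7) = 1/(-52 + (8*(-8) + 7) + (8*(-8) + 7)²) = 1/(-52 + (-64 + 7) + (-64 + 7)²) = 1/(-52 - 57 + (-57)²) = 1/(-52 - 57 + 3249) = 1/3140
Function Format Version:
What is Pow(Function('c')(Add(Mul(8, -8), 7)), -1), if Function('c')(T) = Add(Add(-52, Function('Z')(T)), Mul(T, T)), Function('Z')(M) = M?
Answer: Rational(1, 3140) ≈ 0.00031847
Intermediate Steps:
Function('c')(T) = Add(-52, T, Pow(T, 2)) (Function('c')(T) = Add(Add(-52, T), Mul(T, T)) = Add(Add(-52, T), Pow(T, 2)) = Add(-52, T, Pow(T, 2)))
Pow(Function('c')(Add(Mul(8, -8), 7)), -1) = Pow(Add(-52, Add(Mul(8, -8), 7), Pow(Add(Mul(8, -8), 7), 2)), -1) = Pow(Add(-52, Add(-64, 7), Pow(Add(-64, 7), 2)), -1) = Pow(Add(-52, -57, Pow(-57, 2)), -1) = Pow(Add(-52, -57, 3249), -1) = Pow(3140, -1) = Rational(1, 3140)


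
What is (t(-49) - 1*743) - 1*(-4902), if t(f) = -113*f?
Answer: 9696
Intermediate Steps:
(t(-49) - 1*743) - 1*(-4902) = (-113*(-49) - 1*743) - 1*(-4902) = (5537 - 743) + 4902 = 4794 + 4902 = 9696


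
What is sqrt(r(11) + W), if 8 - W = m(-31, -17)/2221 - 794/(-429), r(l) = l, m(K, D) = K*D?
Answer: sqrt(15353387003526)/952809 ≈ 4.1124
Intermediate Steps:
m(K, D) = D*K
W = 5632915/952809 (W = 8 - (-17*(-31)/2221 - 794/(-429)) = 8 - (527*(1/2221) - 794*(-1/429)) = 8 - (527/2221 + 794/429) = 8 - 1*1989557/952809 = 8 - 1989557/952809 = 5632915/952809 ≈ 5.9119)
sqrt(r(11) + W) = sqrt(11 + 5632915/952809) = sqrt(16113814/952809) = sqrt(15353387003526)/952809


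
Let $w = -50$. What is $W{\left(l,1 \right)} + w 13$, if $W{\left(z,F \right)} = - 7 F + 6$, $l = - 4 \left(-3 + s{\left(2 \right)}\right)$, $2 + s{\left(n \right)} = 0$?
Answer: $-651$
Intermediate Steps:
$s{\left(n \right)} = -2$ ($s{\left(n \right)} = -2 + 0 = -2$)
$l = 20$ ($l = - 4 \left(-3 - 2\right) = \left(-4\right) \left(-5\right) = 20$)
$W{\left(z,F \right)} = 6 - 7 F$
$W{\left(l,1 \right)} + w 13 = \left(6 - 7\right) - 650 = -1 - 650 = -651$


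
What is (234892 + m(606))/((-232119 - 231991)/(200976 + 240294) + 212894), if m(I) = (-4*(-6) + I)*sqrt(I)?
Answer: 10365079284/9394327127 + 27800010*sqrt(606)/9394327127 ≈ 1.1762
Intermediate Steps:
m(I) = sqrt(I)*(24 + I) (m(I) = (24 + I)*sqrt(I) = sqrt(I)*(24 + I))
(234892 + m(606))/((-232119 - 231991)/(200976 + 240294) + 212894) = (234892 + sqrt(606)*(24 + 606))/((-232119 - 231991)/(200976 + 240294) + 212894) = (234892 + sqrt(606)*630)/(-464110/441270 + 212894) = (234892 + 630*sqrt(606))/(-464110*1/441270 + 212894) = (234892 + 630*sqrt(606))/(-46411/44127 + 212894) = (234892 + 630*sqrt(606))/(9394327127/44127) = (234892 + 630*sqrt(606))*(44127/9394327127) = 10365079284/9394327127 + 27800010*sqrt(606)/9394327127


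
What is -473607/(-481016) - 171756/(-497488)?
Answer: 19889448957/14956230488 ≈ 1.3298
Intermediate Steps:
-473607/(-481016) - 171756/(-497488) = -473607*(-1/481016) - 171756*(-1/497488) = 473607/481016 + 42939/124372 = 19889448957/14956230488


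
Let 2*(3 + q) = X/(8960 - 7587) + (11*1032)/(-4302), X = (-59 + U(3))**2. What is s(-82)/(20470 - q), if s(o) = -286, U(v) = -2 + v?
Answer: -281550126/20154553457 ≈ -0.013970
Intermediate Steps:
X = 3364 (X = (-59 + (-2 + 3))**2 = (-59 + 1)**2 = (-58)**2 = 3364)
q = -3046187/984441 (q = -3 + (3364/(8960 - 7587) + (11*1032)/(-4302))/2 = -3 + (3364/1373 + 11352*(-1/4302))/2 = -3 + (3364*(1/1373) - 1892/717)/2 = -3 + (3364/1373 - 1892/717)/2 = -3 + (1/2)*(-185728/984441) = -3 - 92864/984441 = -3046187/984441 ≈ -3.0943)
s(-82)/(20470 - q) = -286/(20470 - 1*(-3046187/984441)) = -286/(20470 + 3046187/984441) = -286/20154553457/984441 = -286*984441/20154553457 = -281550126/20154553457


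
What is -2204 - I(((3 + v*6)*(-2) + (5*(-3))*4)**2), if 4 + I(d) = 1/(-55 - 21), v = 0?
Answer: -167199/76 ≈ -2200.0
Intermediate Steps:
I(d) = -305/76 (I(d) = -4 + 1/(-55 - 21) = -4 + 1/(-76) = -4 - 1/76 = -305/76)
-2204 - I(((3 + v*6)*(-2) + (5*(-3))*4)**2) = -2204 - 1*(-305/76) = -2204 + 305/76 = -167199/76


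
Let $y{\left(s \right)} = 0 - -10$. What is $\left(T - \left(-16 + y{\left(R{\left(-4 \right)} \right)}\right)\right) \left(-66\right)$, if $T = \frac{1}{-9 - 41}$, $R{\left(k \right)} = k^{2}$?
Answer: $- \frac{9867}{25} \approx -394.68$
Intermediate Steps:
$y{\left(s \right)} = 10$ ($y{\left(s \right)} = 0 + 10 = 10$)
$T = - \frac{1}{50}$ ($T = \frac{1}{-50} = - \frac{1}{50} \approx -0.02$)
$\left(T - \left(-16 + y{\left(R{\left(-4 \right)} \right)}\right)\right) \left(-66\right) = \left(- \frac{1}{50} + \left(16 - 10\right)\right) \left(-66\right) = \left(- \frac{1}{50} + 6\right) \left(-66\right) = \frac{299}{50} \left(-66\right) = - \frac{9867}{25}$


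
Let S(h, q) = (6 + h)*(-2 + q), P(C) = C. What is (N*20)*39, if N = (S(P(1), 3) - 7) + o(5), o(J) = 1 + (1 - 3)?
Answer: -780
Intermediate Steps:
o(J) = -1 (o(J) = 1 - 2 = -1)
S(h, q) = (-2 + q)*(6 + h)
N = -1 (N = ((-12 - 2*1 + 6*3 + 1*3) - 7) - 1 = ((-12 - 2 + 18 + 3) - 7) - 1 = (7 - 7) - 1 = 0 - 1 = -1)
(N*20)*39 = -1*20*39 = -20*39 = -780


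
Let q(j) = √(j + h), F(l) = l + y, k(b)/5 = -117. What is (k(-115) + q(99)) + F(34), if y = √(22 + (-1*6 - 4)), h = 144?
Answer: -551 + 11*√3 ≈ -531.95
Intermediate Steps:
k(b) = -585 (k(b) = 5*(-117) = -585)
y = 2*√3 (y = √(22 + (-6 - 4)) = √(22 - 10) = √12 = 2*√3 ≈ 3.4641)
F(l) = l + 2*√3
q(j) = √(144 + j) (q(j) = √(j + 144) = √(144 + j))
(k(-115) + q(99)) + F(34) = (-585 + √(144 + 99)) + (34 + 2*√3) = (-585 + √243) + (34 + 2*√3) = (-585 + 9*√3) + (34 + 2*√3) = -551 + 11*√3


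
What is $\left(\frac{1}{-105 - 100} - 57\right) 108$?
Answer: $- \frac{1262088}{205} \approx -6156.5$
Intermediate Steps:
$\left(\frac{1}{-105 - 100} - 57\right) 108 = \left(\frac{1}{-205} - 57\right) 108 = \left(- \frac{1}{205} - 57\right) 108 = \left(- \frac{11686}{205}\right) 108 = - \frac{1262088}{205}$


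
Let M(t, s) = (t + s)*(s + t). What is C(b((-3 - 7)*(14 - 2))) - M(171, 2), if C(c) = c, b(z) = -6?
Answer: -29935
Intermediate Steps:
M(t, s) = (s + t)² (M(t, s) = (s + t)*(s + t) = (s + t)²)
C(b((-3 - 7)*(14 - 2))) - M(171, 2) = -6 - (2 + 171)² = -6 - 1*173² = -6 - 1*29929 = -6 - 29929 = -29935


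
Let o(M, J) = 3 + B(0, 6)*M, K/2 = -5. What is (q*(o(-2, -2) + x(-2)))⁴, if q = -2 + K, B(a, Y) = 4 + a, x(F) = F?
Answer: 49787136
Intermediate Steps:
K = -10 (K = 2*(-5) = -10)
o(M, J) = 3 + 4*M (o(M, J) = 3 + (4 + 0)*M = 3 + 4*M)
q = -12 (q = -2 - 10 = -12)
(q*(o(-2, -2) + x(-2)))⁴ = (-12*((3 + 4*(-2)) - 2))⁴ = (-12*((3 - 8) - 2))⁴ = (-12*(-5 - 2))⁴ = (-12*(-7))⁴ = 84⁴ = 49787136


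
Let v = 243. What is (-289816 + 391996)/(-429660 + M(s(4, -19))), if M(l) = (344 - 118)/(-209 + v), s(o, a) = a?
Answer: -1737060/7304107 ≈ -0.23782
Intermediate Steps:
M(l) = 113/17 (M(l) = (344 - 118)/(-209 + 243) = 226/34 = 226*(1/34) = 113/17)
(-289816 + 391996)/(-429660 + M(s(4, -19))) = (-289816 + 391996)/(-429660 + 113/17) = 102180/(-7304107/17) = 102180*(-17/7304107) = -1737060/7304107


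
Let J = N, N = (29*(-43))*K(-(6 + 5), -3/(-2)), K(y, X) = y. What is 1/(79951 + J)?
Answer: 1/93668 ≈ 1.0676e-5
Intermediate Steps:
N = 13717 (N = (29*(-43))*(-(6 + 5)) = -(-1247)*11 = -1247*(-11) = 13717)
J = 13717
1/(79951 + J) = 1/(79951 + 13717) = 1/93668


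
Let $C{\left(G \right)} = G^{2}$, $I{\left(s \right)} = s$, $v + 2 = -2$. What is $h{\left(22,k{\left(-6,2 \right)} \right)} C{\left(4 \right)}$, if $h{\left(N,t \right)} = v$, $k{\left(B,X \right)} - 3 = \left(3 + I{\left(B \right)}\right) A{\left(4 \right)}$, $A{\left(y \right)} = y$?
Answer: $-64$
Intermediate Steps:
$v = -4$ ($v = -2 - 2 = -4$)
$k{\left(B,X \right)} = 15 + 4 B$ ($k{\left(B,X \right)} = 3 + \left(3 + B\right) 4 = 3 + \left(12 + 4 B\right) = 15 + 4 B$)
$h{\left(N,t \right)} = -4$
$h{\left(22,k{\left(-6,2 \right)} \right)} C{\left(4 \right)} = - 4 \cdot 4^{2} = \left(-4\right) 16 = -64$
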